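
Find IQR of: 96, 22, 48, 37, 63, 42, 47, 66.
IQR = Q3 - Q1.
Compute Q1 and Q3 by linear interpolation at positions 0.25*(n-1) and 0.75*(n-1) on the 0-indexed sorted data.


Sorted: 22, 37, 42, 47, 48, 63, 66, 96
Q1 (25th %ile) = 40.7500
Q3 (75th %ile) = 63.7500
IQR = 63.7500 - 40.7500 = 23.0000

IQR = 23.0000


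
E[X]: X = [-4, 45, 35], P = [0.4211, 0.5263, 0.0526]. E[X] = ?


E[X] = -4*0.4211 + 45*0.5263 + 35*0.0526
= -1.6844 + 23.6835 + 1.8410
= 23.8401

E[X] = 23.8401


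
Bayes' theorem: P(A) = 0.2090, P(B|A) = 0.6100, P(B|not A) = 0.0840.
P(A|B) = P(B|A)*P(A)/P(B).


P(B) = P(B|A)*P(A) + P(B|A')*P(A')
= 0.6100*0.2090 + 0.0840*0.7910
= 0.127490 + 0.066444 = 0.193934
P(A|B) = 0.127490/0.193934 = 0.6574

P(A|B) = 0.6574


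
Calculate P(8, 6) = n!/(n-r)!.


P(8,6) = 8!/2!
= 40320/2
= 20160

P(8,6) = 20160


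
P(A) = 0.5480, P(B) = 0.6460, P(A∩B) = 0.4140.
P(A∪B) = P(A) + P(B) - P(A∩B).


P(A∪B) = 0.5480 + 0.6460 - 0.4140
= 1.1940 - 0.4140
= 0.7800

P(A∪B) = 0.7800


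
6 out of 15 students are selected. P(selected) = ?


P = 6/15 = 0.4000

P = 0.4000


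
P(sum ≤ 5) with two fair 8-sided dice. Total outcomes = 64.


Total outcomes = 8×8 = 64
Favorable (sum ≤ 5): 10
P = 10/64 = 0.1562

P = 0.1562


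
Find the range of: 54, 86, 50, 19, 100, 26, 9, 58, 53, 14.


Max = 100, Min = 9
Range = 100 - 9 = 91

Range = 91


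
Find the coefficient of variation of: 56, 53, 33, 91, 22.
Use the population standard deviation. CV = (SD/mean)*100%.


Mean = 51.0000
SD = 23.6390
CV = (23.6390/51.0000)*100 = 46.3509%

CV = 46.3509%


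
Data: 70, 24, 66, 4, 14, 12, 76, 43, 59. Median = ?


Sorted: 4, 12, 14, 24, 43, 59, 66, 70, 76
n = 9 (odd)
Middle value = 43

Median = 43


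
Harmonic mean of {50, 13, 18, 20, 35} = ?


Sum of reciprocals = 1/50 + 1/13 + 1/18 + 1/20 + 1/35 = 0.231050
HM = 5/0.231050 = 21.6403

HM = 21.6403


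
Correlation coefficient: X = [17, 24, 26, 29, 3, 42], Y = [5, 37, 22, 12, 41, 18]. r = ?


Mean X = 23.5000, Mean Y = 22.5000
SD X = 11.842719, SD Y = 12.841988
Cov = -66.750000
r = -66.750000/(11.842719*12.841988) = -0.4389

r = -0.4389


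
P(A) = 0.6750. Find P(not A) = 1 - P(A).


P(not A) = 1 - 0.6750 = 0.3250

P(not A) = 0.3250


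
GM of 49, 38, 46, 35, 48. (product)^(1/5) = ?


Product = 49 × 38 × 46 × 35 × 48 = 143895360
GM = 143895360^(1/5) = 42.8163

GM = 42.8163


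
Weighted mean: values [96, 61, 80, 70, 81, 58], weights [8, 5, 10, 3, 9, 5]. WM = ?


Numerator = 96*8 + 61*5 + 80*10 + 70*3 + 81*9 + 58*5 = 3102
Denominator = 8 + 5 + 10 + 3 + 9 + 5 = 40
WM = 3102/40 = 77.5500

WM = 77.5500


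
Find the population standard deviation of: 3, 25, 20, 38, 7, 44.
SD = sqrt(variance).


Mean = 22.8333
Variance = 222.4722
SD = sqrt(222.4722) = 14.9155

SD = 14.9155


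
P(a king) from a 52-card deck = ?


4 kings in 52 cards
P = 4/52 = 0.0769

P = 0.0769


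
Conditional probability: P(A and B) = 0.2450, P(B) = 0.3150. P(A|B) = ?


P(A|B) = 0.2450/0.3150 = 0.7778

P(A|B) = 0.7778


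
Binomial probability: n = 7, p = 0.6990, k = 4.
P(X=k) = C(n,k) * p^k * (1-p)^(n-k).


C(7,4) = 35
p^4 = 0.238731
(1-p)^3 = 0.027271
P = 35 * 0.238731 * 0.027271 = 0.2279

P(X=4) = 0.2279


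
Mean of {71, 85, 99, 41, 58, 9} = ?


Sum = 71 + 85 + 99 + 41 + 58 + 9 = 363
n = 6
Mean = 363/6 = 60.5000

Mean = 60.5000


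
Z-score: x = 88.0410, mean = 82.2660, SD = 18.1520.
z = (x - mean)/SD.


z = (88.0410 - 82.2660)/18.1520
= 5.7750/18.1520
= 0.3181

z = 0.3181


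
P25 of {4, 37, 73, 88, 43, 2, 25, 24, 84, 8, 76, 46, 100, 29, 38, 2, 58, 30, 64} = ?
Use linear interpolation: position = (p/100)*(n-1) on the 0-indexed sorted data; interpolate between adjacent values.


Sorted: 2, 2, 4, 8, 24, 25, 29, 30, 37, 38, 43, 46, 58, 64, 73, 76, 84, 88, 100
n = 19
Index = 25/100 * 18 = 4.5000
Lower = data[4] = 24, Upper = data[5] = 25
P25 = 24 + 0.5000*(1) = 24.5000

P25 = 24.5000


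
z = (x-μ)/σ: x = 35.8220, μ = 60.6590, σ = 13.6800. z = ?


z = (35.8220 - 60.6590)/13.6800
= -24.8370/13.6800
= -1.8156

z = -1.8156


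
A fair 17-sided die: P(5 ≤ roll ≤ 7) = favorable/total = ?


Favorable outcomes (5 ≤ roll ≤ 7): 3
Total outcomes = 17
P = 3/17 = 0.1765

P = 0.1765


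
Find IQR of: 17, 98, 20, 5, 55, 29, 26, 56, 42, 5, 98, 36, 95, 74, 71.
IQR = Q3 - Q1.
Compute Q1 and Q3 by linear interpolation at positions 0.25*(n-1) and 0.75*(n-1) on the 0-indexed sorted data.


Sorted: 5, 5, 17, 20, 26, 29, 36, 42, 55, 56, 71, 74, 95, 98, 98
Q1 (25th %ile) = 23.0000
Q3 (75th %ile) = 72.5000
IQR = 72.5000 - 23.0000 = 49.5000

IQR = 49.5000


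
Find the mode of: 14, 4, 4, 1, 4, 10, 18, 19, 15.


Frequencies: 1:1, 4:3, 10:1, 14:1, 15:1, 18:1, 19:1
Max frequency = 3
Mode = 4

Mode = 4


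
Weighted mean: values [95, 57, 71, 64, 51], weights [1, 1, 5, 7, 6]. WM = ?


Numerator = 95*1 + 57*1 + 71*5 + 64*7 + 51*6 = 1261
Denominator = 1 + 1 + 5 + 7 + 6 = 20
WM = 1261/20 = 63.0500

WM = 63.0500


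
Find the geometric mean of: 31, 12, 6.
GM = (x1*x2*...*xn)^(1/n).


Product = 31 × 12 × 6 = 2232
GM = 2232^(1/3) = 13.0687

GM = 13.0687


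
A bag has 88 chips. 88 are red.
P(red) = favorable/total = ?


P = 88/88 = 1.0000

P = 1.0000


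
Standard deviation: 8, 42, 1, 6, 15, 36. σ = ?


Mean = 18.0000
Variance = 240.3333
SD = sqrt(240.3333) = 15.5027

SD = 15.5027


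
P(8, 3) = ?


P(8,3) = 8!/5!
= 40320/120
= 336

P(8,3) = 336


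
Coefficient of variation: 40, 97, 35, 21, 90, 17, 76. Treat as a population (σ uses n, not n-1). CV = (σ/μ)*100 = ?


Mean = 53.7143
SD = 30.8068
CV = (30.8068/53.7143)*100 = 57.3532%

CV = 57.3532%


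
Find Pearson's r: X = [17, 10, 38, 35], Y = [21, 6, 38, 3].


Mean X = 25.0000, Mean Y = 17.0000
SD X = 11.811012, SD Y = 13.910428
Cov = 66.500000
r = 66.500000/(11.811012*13.910428) = 0.4048

r = 0.4048


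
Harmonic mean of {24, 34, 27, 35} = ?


Sum of reciprocals = 1/24 + 1/34 + 1/27 + 1/35 = 0.136687
HM = 4/0.136687 = 29.2640

HM = 29.2640


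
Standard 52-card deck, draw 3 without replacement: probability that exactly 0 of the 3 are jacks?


Hypergeometric: P(X=0) = C(4,0)·C(48,3) / C(52,3)
= 1 × 17296 / 22100
= 17296/22100 = 0.7826

P = 0.7826


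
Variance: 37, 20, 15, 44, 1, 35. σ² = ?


Mean = 25.3333
Squared deviations: 136.1111, 28.4444, 106.7778, 348.4444, 592.1111, 93.4444
Sum = 1305.3333
Variance = 1305.3333/6 = 217.5556

Variance = 217.5556


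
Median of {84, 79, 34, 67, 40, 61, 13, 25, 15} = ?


Sorted: 13, 15, 25, 34, 40, 61, 67, 79, 84
n = 9 (odd)
Middle value = 40

Median = 40


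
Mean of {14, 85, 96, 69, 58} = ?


Sum = 14 + 85 + 96 + 69 + 58 = 322
n = 5
Mean = 322/5 = 64.4000

Mean = 64.4000


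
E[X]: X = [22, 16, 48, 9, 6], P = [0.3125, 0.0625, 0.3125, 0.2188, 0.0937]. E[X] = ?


E[X] = 22*0.3125 + 16*0.0625 + 48*0.3125 + 9*0.2188 + 6*0.0937
= 6.8750 + 1.0000 + 15.0000 + 1.9692 + 0.5622
= 25.4064

E[X] = 25.4064


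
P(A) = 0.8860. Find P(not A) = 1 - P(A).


P(not A) = 1 - 0.8860 = 0.1140

P(not A) = 0.1140


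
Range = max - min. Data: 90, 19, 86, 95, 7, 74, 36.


Max = 95, Min = 7
Range = 95 - 7 = 88

Range = 88


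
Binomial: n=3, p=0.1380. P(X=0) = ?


C(3,0) = 1
p^0 = 1.000000
(1-p)^3 = 0.640504
P = 1 * 1.000000 * 0.640504 = 0.6405

P(X=0) = 0.6405


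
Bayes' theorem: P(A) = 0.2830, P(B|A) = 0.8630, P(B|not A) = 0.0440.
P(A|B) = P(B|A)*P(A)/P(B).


P(B) = P(B|A)*P(A) + P(B|A')*P(A')
= 0.8630*0.2830 + 0.0440*0.7170
= 0.244229 + 0.031548 = 0.275777
P(A|B) = 0.244229/0.275777 = 0.8856

P(A|B) = 0.8856


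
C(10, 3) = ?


C(10,3) = 10!/(3! × 7!)
= 3628800/(6 × 5040)
= 120

C(10,3) = 120


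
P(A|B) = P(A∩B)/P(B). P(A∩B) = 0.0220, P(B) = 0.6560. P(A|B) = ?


P(A|B) = 0.0220/0.6560 = 0.0335

P(A|B) = 0.0335


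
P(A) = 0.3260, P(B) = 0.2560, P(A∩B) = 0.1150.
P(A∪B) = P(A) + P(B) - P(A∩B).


P(A∪B) = 0.3260 + 0.2560 - 0.1150
= 0.5820 - 0.1150
= 0.4670

P(A∪B) = 0.4670


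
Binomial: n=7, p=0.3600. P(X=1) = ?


C(7,1) = 7
p^1 = 0.360000
(1-p)^6 = 0.068719
P = 7 * 0.360000 * 0.068719 = 0.1732

P(X=1) = 0.1732


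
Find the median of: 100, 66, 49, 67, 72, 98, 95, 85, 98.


Sorted: 49, 66, 67, 72, 85, 95, 98, 98, 100
n = 9 (odd)
Middle value = 85

Median = 85


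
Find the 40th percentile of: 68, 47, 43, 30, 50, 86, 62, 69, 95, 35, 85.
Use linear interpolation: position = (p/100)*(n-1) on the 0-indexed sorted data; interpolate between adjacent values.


Sorted: 30, 35, 43, 47, 50, 62, 68, 69, 85, 86, 95
n = 11
Index = 40/100 * 10 = 4.0000
Lower = data[4] = 50, Upper = data[5] = 62
P40 = 50 + 0*(12) = 50.0000

P40 = 50.0000


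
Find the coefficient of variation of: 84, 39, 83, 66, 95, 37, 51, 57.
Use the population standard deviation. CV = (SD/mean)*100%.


Mean = 64.0000
SD = 20.3039
CV = (20.3039/64.0000)*100 = 31.7249%

CV = 31.7249%


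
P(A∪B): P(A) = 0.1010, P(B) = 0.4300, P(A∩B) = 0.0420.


P(A∪B) = 0.1010 + 0.4300 - 0.0420
= 0.5310 - 0.0420
= 0.4890

P(A∪B) = 0.4890


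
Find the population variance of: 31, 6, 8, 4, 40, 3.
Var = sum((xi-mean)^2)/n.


Mean = 15.3333
Squared deviations: 245.4444, 87.1111, 53.7778, 128.4444, 608.4444, 152.1111
Sum = 1275.3333
Variance = 1275.3333/6 = 212.5556

Variance = 212.5556


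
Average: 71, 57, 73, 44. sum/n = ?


Sum = 71 + 57 + 73 + 44 = 245
n = 4
Mean = 245/4 = 61.2500

Mean = 61.2500


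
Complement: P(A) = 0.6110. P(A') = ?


P(not A) = 1 - 0.6110 = 0.3890

P(not A) = 0.3890


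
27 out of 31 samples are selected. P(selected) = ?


P = 27/31 = 0.8710

P = 0.8710


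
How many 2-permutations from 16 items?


P(16,2) = 16!/14!
= 20922789888000/87178291200
= 240

P(16,2) = 240


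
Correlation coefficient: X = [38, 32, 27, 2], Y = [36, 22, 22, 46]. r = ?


Mean X = 24.7500, Mean Y = 31.5000
SD X = 13.699909, SD Y = 10.136567
Cov = -90.125000
r = -90.125000/(13.699909*10.136567) = -0.6490

r = -0.6490


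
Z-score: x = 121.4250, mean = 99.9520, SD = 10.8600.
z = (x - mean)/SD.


z = (121.4250 - 99.9520)/10.8600
= 21.4730/10.8600
= 1.9773

z = 1.9773


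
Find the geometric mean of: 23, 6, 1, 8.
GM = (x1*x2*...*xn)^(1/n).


Product = 23 × 6 × 1 × 8 = 1104
GM = 1104^(1/4) = 5.7642

GM = 5.7642


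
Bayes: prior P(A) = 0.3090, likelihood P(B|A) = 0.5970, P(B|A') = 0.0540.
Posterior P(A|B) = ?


P(B) = P(B|A)*P(A) + P(B|A')*P(A')
= 0.5970*0.3090 + 0.0540*0.6910
= 0.184473 + 0.037314 = 0.221787
P(A|B) = 0.184473/0.221787 = 0.8318

P(A|B) = 0.8318


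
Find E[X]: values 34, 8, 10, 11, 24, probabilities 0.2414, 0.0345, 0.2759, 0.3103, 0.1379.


E[X] = 34*0.2414 + 8*0.0345 + 10*0.2759 + 11*0.3103 + 24*0.1379
= 8.2076 + 0.2760 + 2.7590 + 3.4133 + 3.3096
= 17.9655

E[X] = 17.9655


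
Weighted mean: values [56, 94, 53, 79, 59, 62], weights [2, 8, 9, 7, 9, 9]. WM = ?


Numerator = 56*2 + 94*8 + 53*9 + 79*7 + 59*9 + 62*9 = 2983
Denominator = 2 + 8 + 9 + 7 + 9 + 9 = 44
WM = 2983/44 = 67.7955

WM = 67.7955


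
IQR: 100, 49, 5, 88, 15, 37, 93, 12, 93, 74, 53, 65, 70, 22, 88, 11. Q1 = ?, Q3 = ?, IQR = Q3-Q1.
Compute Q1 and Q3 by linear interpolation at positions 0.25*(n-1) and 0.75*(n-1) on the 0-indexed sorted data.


Sorted: 5, 11, 12, 15, 22, 37, 49, 53, 65, 70, 74, 88, 88, 93, 93, 100
Q1 (25th %ile) = 20.2500
Q3 (75th %ile) = 88.0000
IQR = 88.0000 - 20.2500 = 67.7500

IQR = 67.7500


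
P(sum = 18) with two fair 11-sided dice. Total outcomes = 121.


Total outcomes = 11×11 = 121
Favorable (sum = 18): 5
P = 5/121 = 0.0413

P = 0.0413


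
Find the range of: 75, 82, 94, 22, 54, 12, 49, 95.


Max = 95, Min = 12
Range = 95 - 12 = 83

Range = 83


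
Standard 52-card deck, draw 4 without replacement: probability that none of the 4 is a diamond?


P(no diamonds) = (39/52) × (38/51) × (37/50) × (36/49)
= 0.3038

P = 0.3038


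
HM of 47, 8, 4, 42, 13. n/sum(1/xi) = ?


Sum of reciprocals = 1/47 + 1/8 + 1/4 + 1/42 + 1/13 = 0.497009
HM = 5/0.497009 = 10.0602

HM = 10.0602


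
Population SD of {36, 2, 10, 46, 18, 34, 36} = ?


Mean = 26.0000
Variance = 222.8571
SD = sqrt(222.8571) = 14.9284

SD = 14.9284


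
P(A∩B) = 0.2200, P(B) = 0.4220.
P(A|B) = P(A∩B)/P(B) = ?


P(A|B) = 0.2200/0.4220 = 0.5213

P(A|B) = 0.5213


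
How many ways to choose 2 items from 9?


C(9,2) = 9!/(2! × 7!)
= 362880/(2 × 5040)
= 36

C(9,2) = 36


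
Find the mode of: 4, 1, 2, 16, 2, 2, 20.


Frequencies: 1:1, 2:3, 4:1, 16:1, 20:1
Max frequency = 3
Mode = 2

Mode = 2


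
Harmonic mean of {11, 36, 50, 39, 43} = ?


Sum of reciprocals = 1/11 + 1/36 + 1/50 + 1/39 + 1/43 = 0.187584
HM = 5/0.187584 = 26.6548

HM = 26.6548


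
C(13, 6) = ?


C(13,6) = 13!/(6! × 7!)
= 6227020800/(720 × 5040)
= 1716

C(13,6) = 1716


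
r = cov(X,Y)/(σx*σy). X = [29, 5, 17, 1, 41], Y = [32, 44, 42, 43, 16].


Mean X = 18.6000, Mean Y = 35.4000
SD X = 14.880860, SD Y = 10.613199
Cov = -146.240000
r = -146.240000/(14.880860*10.613199) = -0.9260

r = -0.9260


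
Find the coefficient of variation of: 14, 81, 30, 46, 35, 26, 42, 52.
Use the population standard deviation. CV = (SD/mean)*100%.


Mean = 40.7500
SD = 18.8994
CV = (18.8994/40.7500)*100 = 46.3789%

CV = 46.3789%


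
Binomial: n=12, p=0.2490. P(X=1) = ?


C(12,1) = 12
p^1 = 0.249000
(1-p)^11 = 0.042859
P = 12 * 0.249000 * 0.042859 = 0.1281

P(X=1) = 0.1281


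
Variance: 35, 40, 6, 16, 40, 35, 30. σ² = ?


Mean = 28.8571
Squared deviations: 37.7347, 124.1633, 522.4490, 165.3061, 124.1633, 37.7347, 1.3061
Sum = 1012.8571
Variance = 1012.8571/7 = 144.6939

Variance = 144.6939


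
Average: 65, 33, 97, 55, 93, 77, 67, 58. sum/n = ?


Sum = 65 + 33 + 97 + 55 + 93 + 77 + 67 + 58 = 545
n = 8
Mean = 545/8 = 68.1250

Mean = 68.1250


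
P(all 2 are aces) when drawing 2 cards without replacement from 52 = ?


P(all aces) = (4/52) × (3/51)
= 0.0045

P = 0.0045


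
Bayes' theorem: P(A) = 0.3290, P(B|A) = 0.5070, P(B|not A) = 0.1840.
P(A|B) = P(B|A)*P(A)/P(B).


P(B) = P(B|A)*P(A) + P(B|A')*P(A')
= 0.5070*0.3290 + 0.1840*0.6710
= 0.166803 + 0.123464 = 0.290267
P(A|B) = 0.166803/0.290267 = 0.5747

P(A|B) = 0.5747


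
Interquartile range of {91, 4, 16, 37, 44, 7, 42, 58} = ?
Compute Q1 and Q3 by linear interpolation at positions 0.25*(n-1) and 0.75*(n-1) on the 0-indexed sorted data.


Sorted: 4, 7, 16, 37, 42, 44, 58, 91
Q1 (25th %ile) = 13.7500
Q3 (75th %ile) = 47.5000
IQR = 47.5000 - 13.7500 = 33.7500

IQR = 33.7500


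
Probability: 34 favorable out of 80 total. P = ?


P = 34/80 = 0.4250

P = 0.4250


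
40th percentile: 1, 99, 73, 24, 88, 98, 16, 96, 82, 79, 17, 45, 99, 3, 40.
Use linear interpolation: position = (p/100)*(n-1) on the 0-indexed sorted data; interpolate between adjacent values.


Sorted: 1, 3, 16, 17, 24, 40, 45, 73, 79, 82, 88, 96, 98, 99, 99
n = 15
Index = 40/100 * 14 = 5.6000
Lower = data[5] = 40, Upper = data[6] = 45
P40 = 40 + 0.6000*(5) = 43.0000

P40 = 43.0000


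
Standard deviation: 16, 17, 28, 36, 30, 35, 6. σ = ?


Mean = 24.0000
Variance = 107.7143
SD = sqrt(107.7143) = 10.3785

SD = 10.3785


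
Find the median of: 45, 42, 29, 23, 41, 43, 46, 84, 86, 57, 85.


Sorted: 23, 29, 41, 42, 43, 45, 46, 57, 84, 85, 86
n = 11 (odd)
Middle value = 45

Median = 45


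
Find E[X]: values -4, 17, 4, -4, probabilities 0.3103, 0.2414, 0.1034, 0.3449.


E[X] = -4*0.3103 + 17*0.2414 + 4*0.1034 - 4*0.3449
= -1.2412 + 4.1038 + 0.4136 - 1.3796
= 1.8966

E[X] = 1.8966


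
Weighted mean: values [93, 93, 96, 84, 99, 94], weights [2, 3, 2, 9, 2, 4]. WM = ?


Numerator = 93*2 + 93*3 + 96*2 + 84*9 + 99*2 + 94*4 = 1987
Denominator = 2 + 3 + 2 + 9 + 2 + 4 = 22
WM = 1987/22 = 90.3182

WM = 90.3182


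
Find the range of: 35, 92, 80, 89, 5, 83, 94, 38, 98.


Max = 98, Min = 5
Range = 98 - 5 = 93

Range = 93


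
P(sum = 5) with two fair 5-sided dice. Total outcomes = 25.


Total outcomes = 5×5 = 25
Favorable (sum = 5): 4
P = 4/25 = 0.1600

P = 0.1600


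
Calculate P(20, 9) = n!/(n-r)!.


P(20,9) = 20!/11!
= 2432902008176640000/39916800
= 60949324800

P(20,9) = 60949324800


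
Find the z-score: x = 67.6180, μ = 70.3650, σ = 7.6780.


z = (67.6180 - 70.3650)/7.6780
= -2.7470/7.6780
= -0.3578

z = -0.3578


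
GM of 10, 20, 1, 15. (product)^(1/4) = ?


Product = 10 × 20 × 1 × 15 = 3000
GM = 3000^(1/4) = 7.4008

GM = 7.4008


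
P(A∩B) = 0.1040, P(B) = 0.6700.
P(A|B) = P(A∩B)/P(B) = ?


P(A|B) = 0.1040/0.6700 = 0.1552

P(A|B) = 0.1552


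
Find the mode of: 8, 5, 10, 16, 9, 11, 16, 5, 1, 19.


Frequencies: 1:1, 5:2, 8:1, 9:1, 10:1, 11:1, 16:2, 19:1
Max frequency = 2
Mode = 5, 16

Mode = 5, 16


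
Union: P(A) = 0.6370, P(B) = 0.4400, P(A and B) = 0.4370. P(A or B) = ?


P(A∪B) = 0.6370 + 0.4400 - 0.4370
= 1.0770 - 0.4370
= 0.6400

P(A∪B) = 0.6400


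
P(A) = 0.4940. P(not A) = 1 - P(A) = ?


P(not A) = 1 - 0.4940 = 0.5060

P(not A) = 0.5060


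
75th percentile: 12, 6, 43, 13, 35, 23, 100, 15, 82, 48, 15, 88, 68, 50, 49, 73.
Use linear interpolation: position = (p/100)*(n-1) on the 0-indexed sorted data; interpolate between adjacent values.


Sorted: 6, 12, 13, 15, 15, 23, 35, 43, 48, 49, 50, 68, 73, 82, 88, 100
n = 16
Index = 75/100 * 15 = 11.2500
Lower = data[11] = 68, Upper = data[12] = 73
P75 = 68 + 0.2500*(5) = 69.2500

P75 = 69.2500


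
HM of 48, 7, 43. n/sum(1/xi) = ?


Sum of reciprocals = 1/48 + 1/7 + 1/43 = 0.186946
HM = 3/0.186946 = 16.0474

HM = 16.0474


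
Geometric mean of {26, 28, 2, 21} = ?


Product = 26 × 28 × 2 × 21 = 30576
GM = 30576^(1/4) = 13.2235

GM = 13.2235


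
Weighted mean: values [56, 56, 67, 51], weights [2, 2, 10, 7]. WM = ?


Numerator = 56*2 + 56*2 + 67*10 + 51*7 = 1251
Denominator = 2 + 2 + 10 + 7 = 21
WM = 1251/21 = 59.5714

WM = 59.5714


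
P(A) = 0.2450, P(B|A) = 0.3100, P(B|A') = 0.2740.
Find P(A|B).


P(B) = P(B|A)*P(A) + P(B|A')*P(A')
= 0.3100*0.2450 + 0.2740*0.7550
= 0.075950 + 0.206870 = 0.282820
P(A|B) = 0.075950/0.282820 = 0.2685

P(A|B) = 0.2685


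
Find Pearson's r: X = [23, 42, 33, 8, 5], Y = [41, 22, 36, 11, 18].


Mean X = 22.2000, Mean Y = 25.6000
SD X = 14.190137, SD Y = 11.217843
Cov = 78.280000
r = 78.280000/(14.190137*11.217843) = 0.4918

r = 0.4918


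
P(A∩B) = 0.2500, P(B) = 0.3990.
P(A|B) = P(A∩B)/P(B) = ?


P(A|B) = 0.2500/0.3990 = 0.6266

P(A|B) = 0.6266


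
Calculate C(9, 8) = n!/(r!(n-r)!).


C(9,8) = 9!/(8! × 1!)
= 362880/(40320 × 1)
= 9

C(9,8) = 9


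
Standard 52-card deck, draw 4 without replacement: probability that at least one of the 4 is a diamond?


P(at least one) = 1 - P(none)
P(none) = (39/52) × (38/51) × (37/50) × (36/49) = 0.303818
P(at least one) = 1 - 0.303818 = 0.6962

P = 0.6962


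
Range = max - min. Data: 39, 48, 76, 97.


Max = 97, Min = 39
Range = 97 - 39 = 58

Range = 58


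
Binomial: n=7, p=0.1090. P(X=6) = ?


C(7,6) = 7
p^6 = 1.677100e-06
(1-p)^1 = 0.891000
P = 7 * 1.677100e-06 * 0.891000 = 1.0460e-05

P(X=6) = 1.0460e-05


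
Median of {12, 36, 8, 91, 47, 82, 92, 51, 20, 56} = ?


Sorted: 8, 12, 20, 36, 47, 51, 56, 82, 91, 92
n = 10 (even)
Middle values: 47 and 51
Median = (47+51)/2 = 49.0000

Median = 49.0000


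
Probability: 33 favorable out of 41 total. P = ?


P = 33/41 = 0.8049

P = 0.8049


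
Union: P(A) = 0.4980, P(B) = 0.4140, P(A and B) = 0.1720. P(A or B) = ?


P(A∪B) = 0.4980 + 0.4140 - 0.1720
= 0.9120 - 0.1720
= 0.7400

P(A∪B) = 0.7400


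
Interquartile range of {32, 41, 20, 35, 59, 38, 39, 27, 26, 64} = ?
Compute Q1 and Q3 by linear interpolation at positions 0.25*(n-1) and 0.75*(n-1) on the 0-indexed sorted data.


Sorted: 20, 26, 27, 32, 35, 38, 39, 41, 59, 64
Q1 (25th %ile) = 28.2500
Q3 (75th %ile) = 40.5000
IQR = 40.5000 - 28.2500 = 12.2500

IQR = 12.2500


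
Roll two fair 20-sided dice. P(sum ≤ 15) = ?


Total outcomes = 20×20 = 400
Favorable (sum ≤ 15): 105
P = 105/400 = 0.2625

P = 0.2625


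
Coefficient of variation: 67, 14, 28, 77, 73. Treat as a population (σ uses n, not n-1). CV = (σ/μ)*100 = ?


Mean = 51.8000
SD = 25.7325
CV = (25.7325/51.8000)*100 = 49.6766%

CV = 49.6766%


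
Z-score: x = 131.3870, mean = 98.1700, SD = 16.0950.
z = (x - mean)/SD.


z = (131.3870 - 98.1700)/16.0950
= 33.2170/16.0950
= 2.0638

z = 2.0638


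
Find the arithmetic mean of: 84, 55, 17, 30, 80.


Sum = 84 + 55 + 17 + 30 + 80 = 266
n = 5
Mean = 266/5 = 53.2000

Mean = 53.2000


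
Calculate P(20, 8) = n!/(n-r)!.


P(20,8) = 20!/12!
= 2432902008176640000/479001600
= 5079110400

P(20,8) = 5079110400


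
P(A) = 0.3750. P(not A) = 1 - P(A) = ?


P(not A) = 1 - 0.3750 = 0.6250

P(not A) = 0.6250


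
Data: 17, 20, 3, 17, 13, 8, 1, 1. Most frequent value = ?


Frequencies: 1:2, 3:1, 8:1, 13:1, 17:2, 20:1
Max frequency = 2
Mode = 1, 17

Mode = 1, 17


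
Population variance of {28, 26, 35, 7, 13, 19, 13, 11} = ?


Mean = 19.0000
Squared deviations: 81.0000, 49.0000, 256.0000, 144.0000, 36.0000, 0, 36.0000, 64.0000
Sum = 666.0000
Variance = 666.0000/8 = 83.2500

Variance = 83.2500


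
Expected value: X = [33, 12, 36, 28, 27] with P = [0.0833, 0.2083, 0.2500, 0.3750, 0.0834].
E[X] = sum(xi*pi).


E[X] = 33*0.0833 + 12*0.2083 + 36*0.2500 + 28*0.3750 + 27*0.0834
= 2.7489 + 2.4996 + 9.0000 + 10.5000 + 2.2518
= 27.0003

E[X] = 27.0003


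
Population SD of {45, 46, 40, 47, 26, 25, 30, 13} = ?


Mean = 34.0000
Variance = 134.0000
SD = sqrt(134.0000) = 11.5758

SD = 11.5758


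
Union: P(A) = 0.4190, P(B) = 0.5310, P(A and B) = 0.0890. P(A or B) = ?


P(A∪B) = 0.4190 + 0.5310 - 0.0890
= 0.9500 - 0.0890
= 0.8610

P(A∪B) = 0.8610


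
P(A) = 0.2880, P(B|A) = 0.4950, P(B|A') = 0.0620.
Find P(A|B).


P(B) = P(B|A)*P(A) + P(B|A')*P(A')
= 0.4950*0.2880 + 0.0620*0.7120
= 0.142560 + 0.044144 = 0.186704
P(A|B) = 0.142560/0.186704 = 0.7636

P(A|B) = 0.7636


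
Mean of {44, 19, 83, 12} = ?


Sum = 44 + 19 + 83 + 12 = 158
n = 4
Mean = 158/4 = 39.5000

Mean = 39.5000


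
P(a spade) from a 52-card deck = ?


13 spades in 52 cards
P = 13/52 = 0.2500

P = 0.2500


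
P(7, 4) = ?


P(7,4) = 7!/3!
= 5040/6
= 840

P(7,4) = 840


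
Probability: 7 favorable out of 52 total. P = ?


P = 7/52 = 0.1346

P = 0.1346


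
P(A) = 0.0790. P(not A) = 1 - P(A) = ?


P(not A) = 1 - 0.0790 = 0.9210

P(not A) = 0.9210


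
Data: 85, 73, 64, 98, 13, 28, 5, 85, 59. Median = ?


Sorted: 5, 13, 28, 59, 64, 73, 85, 85, 98
n = 9 (odd)
Middle value = 64

Median = 64


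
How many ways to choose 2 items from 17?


C(17,2) = 17!/(2! × 15!)
= 355687428096000/(2 × 1307674368000)
= 136

C(17,2) = 136


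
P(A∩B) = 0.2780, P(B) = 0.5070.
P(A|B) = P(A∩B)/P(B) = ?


P(A|B) = 0.2780/0.5070 = 0.5483

P(A|B) = 0.5483


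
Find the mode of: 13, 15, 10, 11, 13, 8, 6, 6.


Frequencies: 6:2, 8:1, 10:1, 11:1, 13:2, 15:1
Max frequency = 2
Mode = 6, 13

Mode = 6, 13


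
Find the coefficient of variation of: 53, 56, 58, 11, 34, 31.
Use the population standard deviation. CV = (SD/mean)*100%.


Mean = 40.5000
SD = 16.8597
CV = (16.8597/40.5000)*100 = 41.6289%

CV = 41.6289%


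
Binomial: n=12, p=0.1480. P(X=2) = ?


C(12,2) = 66
p^2 = 0.021904
(1-p)^10 = 0.201556
P = 66 * 0.021904 * 0.201556 = 0.2914

P(X=2) = 0.2914


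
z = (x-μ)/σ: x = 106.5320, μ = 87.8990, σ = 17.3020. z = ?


z = (106.5320 - 87.8990)/17.3020
= 18.6330/17.3020
= 1.0769

z = 1.0769


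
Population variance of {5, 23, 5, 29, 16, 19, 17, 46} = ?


Mean = 20.0000
Squared deviations: 225.0000, 9.0000, 225.0000, 81.0000, 16.0000, 1.0000, 9.0000, 676.0000
Sum = 1242.0000
Variance = 1242.0000/8 = 155.2500

Variance = 155.2500


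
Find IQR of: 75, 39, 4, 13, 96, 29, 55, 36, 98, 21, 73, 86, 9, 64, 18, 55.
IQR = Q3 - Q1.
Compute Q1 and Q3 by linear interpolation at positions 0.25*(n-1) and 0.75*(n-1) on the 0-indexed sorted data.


Sorted: 4, 9, 13, 18, 21, 29, 36, 39, 55, 55, 64, 73, 75, 86, 96, 98
Q1 (25th %ile) = 20.2500
Q3 (75th %ile) = 73.5000
IQR = 73.5000 - 20.2500 = 53.2500

IQR = 53.2500


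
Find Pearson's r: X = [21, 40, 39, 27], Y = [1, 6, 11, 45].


Mean X = 31.7500, Mean Y = 15.7500
SD X = 8.042854, SD Y = 17.253623
Cov = -23.812500
r = -23.812500/(8.042854*17.253623) = -0.1716

r = -0.1716


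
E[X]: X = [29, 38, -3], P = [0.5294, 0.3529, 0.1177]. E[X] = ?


E[X] = 29*0.5294 + 38*0.3529 - 3*0.1177
= 15.3526 + 13.4102 - 0.3531
= 28.4097

E[X] = 28.4097


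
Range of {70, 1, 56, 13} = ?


Max = 70, Min = 1
Range = 70 - 1 = 69

Range = 69


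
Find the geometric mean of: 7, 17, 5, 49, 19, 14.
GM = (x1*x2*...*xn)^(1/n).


Product = 7 × 17 × 5 × 49 × 19 × 14 = 7755230
GM = 7755230^(1/6) = 14.0691

GM = 14.0691


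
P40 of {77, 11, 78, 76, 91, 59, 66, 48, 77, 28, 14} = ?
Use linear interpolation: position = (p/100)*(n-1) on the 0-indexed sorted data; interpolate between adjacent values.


Sorted: 11, 14, 28, 48, 59, 66, 76, 77, 77, 78, 91
n = 11
Index = 40/100 * 10 = 4.0000
Lower = data[4] = 59, Upper = data[5] = 66
P40 = 59 + 0*(7) = 59.0000

P40 = 59.0000


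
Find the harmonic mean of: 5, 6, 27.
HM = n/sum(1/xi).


Sum of reciprocals = 1/5 + 1/6 + 1/27 = 0.403704
HM = 3/0.403704 = 7.4312

HM = 7.4312


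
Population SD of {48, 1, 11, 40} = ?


Mean = 25.0000
Variance = 381.5000
SD = sqrt(381.5000) = 19.5320

SD = 19.5320


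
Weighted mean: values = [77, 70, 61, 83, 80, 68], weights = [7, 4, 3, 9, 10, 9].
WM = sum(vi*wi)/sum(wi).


Numerator = 77*7 + 70*4 + 61*3 + 83*9 + 80*10 + 68*9 = 3161
Denominator = 7 + 4 + 3 + 9 + 10 + 9 = 42
WM = 3161/42 = 75.2619

WM = 75.2619


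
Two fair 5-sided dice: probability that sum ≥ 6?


Total outcomes = 5×5 = 25
Favorable (sum ≥ 6): 15
P = 15/25 = 0.6000

P = 0.6000


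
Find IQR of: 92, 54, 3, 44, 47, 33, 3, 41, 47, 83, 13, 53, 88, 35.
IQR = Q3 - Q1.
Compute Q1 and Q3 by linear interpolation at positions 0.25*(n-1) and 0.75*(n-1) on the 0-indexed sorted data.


Sorted: 3, 3, 13, 33, 35, 41, 44, 47, 47, 53, 54, 83, 88, 92
Q1 (25th %ile) = 33.5000
Q3 (75th %ile) = 53.7500
IQR = 53.7500 - 33.5000 = 20.2500

IQR = 20.2500


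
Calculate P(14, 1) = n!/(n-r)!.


P(14,1) = 14!/13!
= 87178291200/6227020800
= 14

P(14,1) = 14


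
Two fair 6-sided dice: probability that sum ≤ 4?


Total outcomes = 6×6 = 36
Favorable (sum ≤ 4): 6
P = 6/36 = 0.1667

P = 0.1667


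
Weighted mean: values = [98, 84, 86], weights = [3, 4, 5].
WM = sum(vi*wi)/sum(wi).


Numerator = 98*3 + 84*4 + 86*5 = 1060
Denominator = 3 + 4 + 5 = 12
WM = 1060/12 = 88.3333

WM = 88.3333


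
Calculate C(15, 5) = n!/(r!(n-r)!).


C(15,5) = 15!/(5! × 10!)
= 1307674368000/(120 × 3628800)
= 3003

C(15,5) = 3003


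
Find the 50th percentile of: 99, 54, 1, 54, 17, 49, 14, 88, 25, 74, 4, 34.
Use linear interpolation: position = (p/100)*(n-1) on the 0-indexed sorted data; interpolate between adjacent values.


Sorted: 1, 4, 14, 17, 25, 34, 49, 54, 54, 74, 88, 99
n = 12
Index = 50/100 * 11 = 5.5000
Lower = data[5] = 34, Upper = data[6] = 49
P50 = 34 + 0.5000*(15) = 41.5000

P50 = 41.5000


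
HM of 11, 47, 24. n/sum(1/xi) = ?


Sum of reciprocals = 1/11 + 1/47 + 1/24 = 0.153852
HM = 3/0.153852 = 19.4992

HM = 19.4992


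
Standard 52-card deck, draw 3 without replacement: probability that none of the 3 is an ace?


P(no aces) = (48/52) × (47/51) × (46/50)
= 0.7826

P = 0.7826


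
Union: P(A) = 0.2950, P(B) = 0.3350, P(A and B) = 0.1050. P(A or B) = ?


P(A∪B) = 0.2950 + 0.3350 - 0.1050
= 0.6300 - 0.1050
= 0.5250

P(A∪B) = 0.5250


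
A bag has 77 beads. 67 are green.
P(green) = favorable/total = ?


P = 67/77 = 0.8701

P = 0.8701


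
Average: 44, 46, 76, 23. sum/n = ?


Sum = 44 + 46 + 76 + 23 = 189
n = 4
Mean = 189/4 = 47.2500

Mean = 47.2500


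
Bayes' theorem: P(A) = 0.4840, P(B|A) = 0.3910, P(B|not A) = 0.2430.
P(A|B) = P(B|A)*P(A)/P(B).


P(B) = P(B|A)*P(A) + P(B|A')*P(A')
= 0.3910*0.4840 + 0.2430*0.5160
= 0.189244 + 0.125388 = 0.314632
P(A|B) = 0.189244/0.314632 = 0.6015

P(A|B) = 0.6015


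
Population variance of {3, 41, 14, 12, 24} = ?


Mean = 18.8000
Squared deviations: 249.6400, 492.8400, 23.0400, 46.2400, 27.0400
Sum = 838.8000
Variance = 838.8000/5 = 167.7600

Variance = 167.7600


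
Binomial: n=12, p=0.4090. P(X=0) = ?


C(12,0) = 1
p^0 = 1.000000
(1-p)^12 = 0.001816
P = 1 * 1.000000 * 0.001816 = 0.0018

P(X=0) = 0.0018


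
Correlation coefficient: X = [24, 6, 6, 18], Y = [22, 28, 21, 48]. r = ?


Mean X = 13.5000, Mean Y = 29.7500
SD X = 7.794229, SD Y = 10.871407
Cov = 19.875000
r = 19.875000/(7.794229*10.871407) = 0.2346

r = 0.2346


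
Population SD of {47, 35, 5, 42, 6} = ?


Mean = 27.0000
Variance = 322.8000
SD = sqrt(322.8000) = 17.9666

SD = 17.9666


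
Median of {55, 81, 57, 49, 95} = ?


Sorted: 49, 55, 57, 81, 95
n = 5 (odd)
Middle value = 57

Median = 57


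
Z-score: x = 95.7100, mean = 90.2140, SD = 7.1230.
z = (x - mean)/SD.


z = (95.7100 - 90.2140)/7.1230
= 5.4960/7.1230
= 0.7716

z = 0.7716


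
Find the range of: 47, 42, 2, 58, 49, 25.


Max = 58, Min = 2
Range = 58 - 2 = 56

Range = 56


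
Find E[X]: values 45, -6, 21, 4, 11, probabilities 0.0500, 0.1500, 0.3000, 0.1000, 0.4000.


E[X] = 45*0.0500 - 6*0.1500 + 21*0.3000 + 4*0.1000 + 11*0.4000
= 2.2500 - 0.9000 + 6.3000 + 0.4000 + 4.4000
= 12.4500

E[X] = 12.4500


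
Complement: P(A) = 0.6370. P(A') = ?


P(not A) = 1 - 0.6370 = 0.3630

P(not A) = 0.3630


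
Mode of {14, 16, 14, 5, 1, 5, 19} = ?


Frequencies: 1:1, 5:2, 14:2, 16:1, 19:1
Max frequency = 2
Mode = 5, 14

Mode = 5, 14


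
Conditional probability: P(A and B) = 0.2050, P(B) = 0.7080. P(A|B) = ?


P(A|B) = 0.2050/0.7080 = 0.2895

P(A|B) = 0.2895


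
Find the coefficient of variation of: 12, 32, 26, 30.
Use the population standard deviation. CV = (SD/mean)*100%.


Mean = 25.0000
SD = 7.8102
CV = (7.8102/25.0000)*100 = 31.2410%

CV = 31.2410%


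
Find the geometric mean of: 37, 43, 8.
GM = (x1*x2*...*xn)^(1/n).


Product = 37 × 43 × 8 = 12728
GM = 12728^(1/3) = 23.3482

GM = 23.3482


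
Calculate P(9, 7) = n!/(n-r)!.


P(9,7) = 9!/2!
= 362880/2
= 181440

P(9,7) = 181440


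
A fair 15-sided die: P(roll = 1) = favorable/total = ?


Favorable outcomes (roll = 1): 1
Total outcomes = 15
P = 1/15 = 0.0667

P = 0.0667


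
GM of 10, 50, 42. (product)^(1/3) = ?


Product = 10 × 50 × 42 = 21000
GM = 21000^(1/3) = 27.5892

GM = 27.5892


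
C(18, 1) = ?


C(18,1) = 18!/(1! × 17!)
= 6402373705728000/(1 × 355687428096000)
= 18

C(18,1) = 18


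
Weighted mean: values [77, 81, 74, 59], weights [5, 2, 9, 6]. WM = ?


Numerator = 77*5 + 81*2 + 74*9 + 59*6 = 1567
Denominator = 5 + 2 + 9 + 6 = 22
WM = 1567/22 = 71.2273

WM = 71.2273


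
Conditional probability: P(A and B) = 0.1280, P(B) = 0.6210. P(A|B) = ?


P(A|B) = 0.1280/0.6210 = 0.2061

P(A|B) = 0.2061


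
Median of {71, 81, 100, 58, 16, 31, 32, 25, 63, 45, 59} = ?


Sorted: 16, 25, 31, 32, 45, 58, 59, 63, 71, 81, 100
n = 11 (odd)
Middle value = 58

Median = 58


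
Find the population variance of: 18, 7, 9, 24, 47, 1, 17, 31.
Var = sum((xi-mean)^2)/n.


Mean = 19.2500
Squared deviations: 1.5625, 150.0625, 105.0625, 22.5625, 770.0625, 333.0625, 5.0625, 138.0625
Sum = 1525.5000
Variance = 1525.5000/8 = 190.6875

Variance = 190.6875


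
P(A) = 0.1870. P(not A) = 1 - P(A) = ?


P(not A) = 1 - 0.1870 = 0.8130

P(not A) = 0.8130


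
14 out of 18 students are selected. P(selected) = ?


P = 14/18 = 0.7778

P = 0.7778


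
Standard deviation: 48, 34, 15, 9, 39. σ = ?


Mean = 29.0000
Variance = 216.4000
SD = sqrt(216.4000) = 14.7105

SD = 14.7105


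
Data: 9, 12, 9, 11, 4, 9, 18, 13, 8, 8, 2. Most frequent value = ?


Frequencies: 2:1, 4:1, 8:2, 9:3, 11:1, 12:1, 13:1, 18:1
Max frequency = 3
Mode = 9

Mode = 9


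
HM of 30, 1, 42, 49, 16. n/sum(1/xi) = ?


Sum of reciprocals = 1/30 + 1/1 + 1/42 + 1/49 + 1/16 = 1.140051
HM = 5/1.140051 = 4.3858

HM = 4.3858


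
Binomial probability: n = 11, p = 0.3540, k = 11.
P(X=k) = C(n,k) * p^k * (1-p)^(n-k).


C(11,11) = 1
p^11 = 1.094047e-05
(1-p)^0 = 1.000000
P = 1 * 1.094047e-05 * 1.000000 = 1.0940e-05

P(X=11) = 1.0940e-05


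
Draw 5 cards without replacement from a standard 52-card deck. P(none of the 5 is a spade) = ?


P(no spades) = (39/52) × (38/51) × (37/50) × (36/49) × (35/48)
= 0.2215

P = 0.2215


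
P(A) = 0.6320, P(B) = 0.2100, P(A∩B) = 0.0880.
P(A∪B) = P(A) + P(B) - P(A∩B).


P(A∪B) = 0.6320 + 0.2100 - 0.0880
= 0.8420 - 0.0880
= 0.7540

P(A∪B) = 0.7540


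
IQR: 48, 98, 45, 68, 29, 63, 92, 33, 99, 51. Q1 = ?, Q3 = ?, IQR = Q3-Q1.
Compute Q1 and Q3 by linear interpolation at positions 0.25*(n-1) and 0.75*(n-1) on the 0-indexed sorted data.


Sorted: 29, 33, 45, 48, 51, 63, 68, 92, 98, 99
Q1 (25th %ile) = 45.7500
Q3 (75th %ile) = 86.0000
IQR = 86.0000 - 45.7500 = 40.2500

IQR = 40.2500


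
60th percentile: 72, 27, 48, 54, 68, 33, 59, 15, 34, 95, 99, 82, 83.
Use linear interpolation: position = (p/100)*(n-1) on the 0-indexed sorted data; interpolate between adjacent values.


Sorted: 15, 27, 33, 34, 48, 54, 59, 68, 72, 82, 83, 95, 99
n = 13
Index = 60/100 * 12 = 7.2000
Lower = data[7] = 68, Upper = data[8] = 72
P60 = 68 + 0.2000*(4) = 68.8000

P60 = 68.8000


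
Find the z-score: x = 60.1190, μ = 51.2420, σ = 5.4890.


z = (60.1190 - 51.2420)/5.4890
= 8.8770/5.4890
= 1.6172

z = 1.6172


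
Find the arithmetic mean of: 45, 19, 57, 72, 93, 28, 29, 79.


Sum = 45 + 19 + 57 + 72 + 93 + 28 + 29 + 79 = 422
n = 8
Mean = 422/8 = 52.7500

Mean = 52.7500


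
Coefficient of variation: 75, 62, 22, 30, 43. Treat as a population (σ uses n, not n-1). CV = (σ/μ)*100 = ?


Mean = 46.4000
SD = 19.6835
CV = (19.6835/46.4000)*100 = 42.4213%

CV = 42.4213%


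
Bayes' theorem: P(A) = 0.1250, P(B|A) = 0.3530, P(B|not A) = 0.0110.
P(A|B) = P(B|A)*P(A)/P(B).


P(B) = P(B|A)*P(A) + P(B|A')*P(A')
= 0.3530*0.1250 + 0.0110*0.8750
= 0.044125 + 0.009625 = 0.053750
P(A|B) = 0.044125/0.053750 = 0.8209

P(A|B) = 0.8209


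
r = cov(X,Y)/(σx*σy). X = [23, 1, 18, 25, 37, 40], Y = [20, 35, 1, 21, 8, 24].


Mean X = 24.0000, Mean Y = 18.1667
SD X = 12.858201, SD Y = 11.006311
Cov = -53.666667
r = -53.666667/(12.858201*11.006311) = -0.3792

r = -0.3792


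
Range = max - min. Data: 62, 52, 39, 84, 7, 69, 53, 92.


Max = 92, Min = 7
Range = 92 - 7 = 85

Range = 85


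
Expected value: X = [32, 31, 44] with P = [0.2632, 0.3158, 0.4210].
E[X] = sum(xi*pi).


E[X] = 32*0.2632 + 31*0.3158 + 44*0.4210
= 8.4224 + 9.7898 + 18.5240
= 36.7362

E[X] = 36.7362


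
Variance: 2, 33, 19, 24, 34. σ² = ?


Mean = 22.4000
Squared deviations: 416.1600, 112.3600, 11.5600, 2.5600, 134.5600
Sum = 677.2000
Variance = 677.2000/5 = 135.4400

Variance = 135.4400


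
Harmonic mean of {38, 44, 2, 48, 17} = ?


Sum of reciprocals = 1/38 + 1/44 + 1/2 + 1/48 + 1/17 = 0.628700
HM = 5/0.628700 = 7.9529

HM = 7.9529


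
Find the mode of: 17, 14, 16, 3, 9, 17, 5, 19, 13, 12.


Frequencies: 3:1, 5:1, 9:1, 12:1, 13:1, 14:1, 16:1, 17:2, 19:1
Max frequency = 2
Mode = 17

Mode = 17


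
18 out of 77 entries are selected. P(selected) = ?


P = 18/77 = 0.2338

P = 0.2338


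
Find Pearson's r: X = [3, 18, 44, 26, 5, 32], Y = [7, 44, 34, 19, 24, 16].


Mean X = 21.3333, Mean Y = 24.0000
SD X = 14.510533, SD Y = 12.096832
Cov = 60.500000
r = 60.500000/(14.510533*12.096832) = 0.3447

r = 0.3447


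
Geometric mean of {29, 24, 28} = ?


Product = 29 × 24 × 28 = 19488
GM = 19488^(1/3) = 26.9105

GM = 26.9105


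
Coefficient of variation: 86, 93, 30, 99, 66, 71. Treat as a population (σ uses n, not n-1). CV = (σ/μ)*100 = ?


Mean = 74.1667
SD = 22.8722
CV = (22.8722/74.1667)*100 = 30.8390%

CV = 30.8390%


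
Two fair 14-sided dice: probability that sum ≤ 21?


Total outcomes = 14×14 = 196
Favorable (sum ≤ 21): 168
P = 168/196 = 0.8571

P = 0.8571


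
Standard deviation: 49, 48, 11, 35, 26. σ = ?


Mean = 33.8000
Variance = 202.9600
SD = sqrt(202.9600) = 14.2464

SD = 14.2464


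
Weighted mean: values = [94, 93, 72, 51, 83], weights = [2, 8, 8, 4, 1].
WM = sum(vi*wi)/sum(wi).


Numerator = 94*2 + 93*8 + 72*8 + 51*4 + 83*1 = 1795
Denominator = 2 + 8 + 8 + 4 + 1 = 23
WM = 1795/23 = 78.0435

WM = 78.0435


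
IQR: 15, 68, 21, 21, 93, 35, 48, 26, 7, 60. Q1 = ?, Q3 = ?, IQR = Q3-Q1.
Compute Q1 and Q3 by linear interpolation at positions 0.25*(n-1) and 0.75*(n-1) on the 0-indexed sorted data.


Sorted: 7, 15, 21, 21, 26, 35, 48, 60, 68, 93
Q1 (25th %ile) = 21.0000
Q3 (75th %ile) = 57.0000
IQR = 57.0000 - 21.0000 = 36.0000

IQR = 36.0000


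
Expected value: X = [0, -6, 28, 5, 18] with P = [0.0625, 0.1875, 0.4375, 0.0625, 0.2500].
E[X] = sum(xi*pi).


E[X] = 0*0.0625 - 6*0.1875 + 28*0.4375 + 5*0.0625 + 18*0.2500
= 0 - 1.1250 + 12.2500 + 0.3125 + 4.5000
= 15.9375

E[X] = 15.9375


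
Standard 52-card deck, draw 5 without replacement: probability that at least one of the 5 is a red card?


P(at least one) = 1 - P(none)
P(none) = (26/52) × (25/51) × (24/50) × (23/49) × (22/48) = 0.025310
P(at least one) = 1 - 0.025310 = 0.9747

P = 0.9747


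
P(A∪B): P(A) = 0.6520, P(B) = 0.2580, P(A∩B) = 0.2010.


P(A∪B) = 0.6520 + 0.2580 - 0.2010
= 0.9100 - 0.2010
= 0.7090

P(A∪B) = 0.7090


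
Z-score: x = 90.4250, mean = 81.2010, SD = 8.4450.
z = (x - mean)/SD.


z = (90.4250 - 81.2010)/8.4450
= 9.2240/8.4450
= 1.0922

z = 1.0922


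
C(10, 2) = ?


C(10,2) = 10!/(2! × 8!)
= 3628800/(2 × 40320)
= 45

C(10,2) = 45


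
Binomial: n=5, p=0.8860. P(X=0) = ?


C(5,0) = 1
p^0 = 1.000000
(1-p)^5 = 1.925415e-05
P = 1 * 1.000000 * 1.925415e-05 = 1.9254e-05

P(X=0) = 1.9254e-05


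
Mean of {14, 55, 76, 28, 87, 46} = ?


Sum = 14 + 55 + 76 + 28 + 87 + 46 = 306
n = 6
Mean = 306/6 = 51.0000

Mean = 51.0000


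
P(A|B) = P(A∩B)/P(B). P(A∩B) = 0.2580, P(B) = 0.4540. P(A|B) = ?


P(A|B) = 0.2580/0.4540 = 0.5683

P(A|B) = 0.5683


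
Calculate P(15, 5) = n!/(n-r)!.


P(15,5) = 15!/10!
= 1307674368000/3628800
= 360360

P(15,5) = 360360


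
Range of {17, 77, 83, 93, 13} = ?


Max = 93, Min = 13
Range = 93 - 13 = 80

Range = 80


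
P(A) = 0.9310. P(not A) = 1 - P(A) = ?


P(not A) = 1 - 0.9310 = 0.0690

P(not A) = 0.0690


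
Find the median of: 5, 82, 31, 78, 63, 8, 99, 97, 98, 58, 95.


Sorted: 5, 8, 31, 58, 63, 78, 82, 95, 97, 98, 99
n = 11 (odd)
Middle value = 78

Median = 78


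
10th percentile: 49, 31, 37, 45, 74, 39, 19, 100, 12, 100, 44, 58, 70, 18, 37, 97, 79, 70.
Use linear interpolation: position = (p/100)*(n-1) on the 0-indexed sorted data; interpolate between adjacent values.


Sorted: 12, 18, 19, 31, 37, 37, 39, 44, 45, 49, 58, 70, 70, 74, 79, 97, 100, 100
n = 18
Index = 10/100 * 17 = 1.7000
Lower = data[1] = 18, Upper = data[2] = 19
P10 = 18 + 0.7000*(1) = 18.7000

P10 = 18.7000


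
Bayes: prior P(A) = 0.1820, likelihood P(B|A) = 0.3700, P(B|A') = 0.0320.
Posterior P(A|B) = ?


P(B) = P(B|A)*P(A) + P(B|A')*P(A')
= 0.3700*0.1820 + 0.0320*0.8180
= 0.067340 + 0.026176 = 0.093516
P(A|B) = 0.067340/0.093516 = 0.7201

P(A|B) = 0.7201
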